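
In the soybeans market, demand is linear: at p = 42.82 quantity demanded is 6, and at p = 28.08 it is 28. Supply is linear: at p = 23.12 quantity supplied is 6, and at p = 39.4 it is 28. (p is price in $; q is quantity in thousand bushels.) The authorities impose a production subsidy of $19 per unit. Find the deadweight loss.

$128.01 thousand

Demand slope = (28.08 − 42.82)/(28 − 6) = −0.67, so p = 46.84 − 0.67q.
Supply slope = (39.4 − 23.12)/(28 − 6) = 0.74, so p = 18.68 + 0.74q.
Competitive equilibrium: 46.84 − 0.67q = 18.68 + 0.74q → q* = 19.9716, p* = 33.459.
The subsidy lowers effective supply by 19: p = 0.74q − 0.32.
New quantity: 46.84 − 0.67q = 0.74q − 0.32 → q' = 33.4468.
Overproduction Δq = 33.4468 − 19.9716 = 13.4752; wedge = subsidy = 19.
The triangle = ½ × 13.4752 × 19 = $128.01 thousand.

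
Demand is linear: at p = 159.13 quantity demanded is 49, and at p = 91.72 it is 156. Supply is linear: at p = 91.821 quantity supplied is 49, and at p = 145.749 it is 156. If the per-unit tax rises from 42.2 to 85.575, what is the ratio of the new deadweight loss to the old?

4.112

Demand slope = (91.72 − 159.13)/(156 − 49) = −0.63, so p = 190 − 0.63q.
Supply slope = (145.749 − 91.821)/(156 − 49) = 0.504, so p = 67.125 + 0.504q.
Competitive equilibrium: 190 − 0.63q = 67.125 + 0.504q → q* = 108.3554, p* = 121.7361.
For a per-unit tax t: Δq = t/1.134, so DWL = ½·t·(t/1.134) = t²/2.268.
At t = 42.2: DWL = 785.203. At t = 85.575: DWL = 3228.872.
Ratio = (85.575/42.2)² = 4.112.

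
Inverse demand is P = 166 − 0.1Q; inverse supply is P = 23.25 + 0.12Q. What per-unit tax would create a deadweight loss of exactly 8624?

61.6

Competitive equilibrium: 166 − 0.1Q = 23.25 + 0.12Q → Q* = 648.8636, P* = 101.1136.
A tax t gives ΔQ = t/0.22 and wedge t, so DWL = t²/0.44.
t²/0.44 = 8624 → t² = 3794.56 → t = 61.6.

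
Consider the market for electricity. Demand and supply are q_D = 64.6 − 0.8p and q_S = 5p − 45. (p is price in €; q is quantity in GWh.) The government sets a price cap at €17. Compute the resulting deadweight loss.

In inverse form: demand p = 80.75 − 1.25q, supply p = 9 + 0.2q.
Competitive equilibrium: 80.75 − 1.25q = 9 + 0.2q → q* = 49.4828, p* = 18.8966.
At the ceiling p = 17, quantity supplied = (17 − 9)/0.2 = 40.
Willingness to pay at q' = 40: 80.75 − 1.25·40 = 30.75.
Δq = 49.4828 − 40 = 9.4828; wedge = 30.75 − 17 = 13.75.
DWL = ½ × 9.4828 × 13.75 = €65.19.

€65.19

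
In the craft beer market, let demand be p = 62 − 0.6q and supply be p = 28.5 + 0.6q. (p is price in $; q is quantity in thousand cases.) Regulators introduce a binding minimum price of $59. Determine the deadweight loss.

$315.10 thousand

Competitive equilibrium: 62 − 0.6q = 28.5 + 0.6q → q* = 27.9167, p* = 45.25.
At the floor p = 59, quantity demanded = (62 − 59)/0.6 = 5.
Sellers' marginal cost at q' = 5: 28.5 + 0.6·5 = 31.5.
Δq = 27.9167 − 5 = 22.9167; wedge = 59 − 31.5 = 27.5.
The triangle = ½ × 22.9167 × 27.5 = $315.10 thousand.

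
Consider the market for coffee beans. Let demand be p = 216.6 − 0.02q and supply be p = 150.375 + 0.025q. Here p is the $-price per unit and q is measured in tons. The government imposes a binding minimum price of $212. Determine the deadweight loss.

Competitive equilibrium: 216.6 − 0.02q = 150.375 + 0.025q → q* = 1471.6667, p* = 187.1667.
At the floor p = 212, quantity demanded = (216.6 − 212)/0.02 = 230.
Sellers' marginal cost at q' = 230: 150.375 + 0.025·230 = 156.125.
Δq = 1471.6667 − 230 = 1241.6667; wedge = 212 − 156.125 = 55.875.
The triangle = ½ × 1241.6667 × 55.875 = $34689.06.

$34689.06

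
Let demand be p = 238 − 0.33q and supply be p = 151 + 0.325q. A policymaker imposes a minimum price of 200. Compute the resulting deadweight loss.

102.29

Competitive equilibrium: 238 − 0.33q = 151 + 0.325q → q* = 132.8244, p* = 194.1679.
At the floor p = 200, quantity demanded = (238 − 200)/0.33 = 115.1515.
Sellers' marginal cost at q' = 115.1515: 151 + 0.325·115.1515 = 188.4242.
Δq = 132.8244 − 115.1515 = 17.6729; wedge = 200 − 188.4242 = 11.5758.
DWL = ½ × 17.6729 × 11.5758 = 102.29.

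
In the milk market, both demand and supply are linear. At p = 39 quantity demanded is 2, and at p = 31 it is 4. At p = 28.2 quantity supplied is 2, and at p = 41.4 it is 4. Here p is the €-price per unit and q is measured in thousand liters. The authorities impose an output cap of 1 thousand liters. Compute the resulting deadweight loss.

Demand slope = (31 − 39)/(4 − 2) = −4, so p = 47 − 4q.
Supply slope = (41.4 − 28.2)/(4 − 2) = 6.6, so p = 15 + 6.6q.
Competitive equilibrium: 47 − 4q = 15 + 6.6q → q* = 3.0189, p* = 34.9245.
At q = 1: demand price = 47 − 4·1 = 43; supply price = 15 + 6.6·1 = 21.6.
Δq = 3.0189 − 1 = 2.0189; wedge = 43 − 21.6 = 21.4.
Deadweight loss = ½ × 2.0189 × 21.4 = €21.60 thousand.

€21.60 thousand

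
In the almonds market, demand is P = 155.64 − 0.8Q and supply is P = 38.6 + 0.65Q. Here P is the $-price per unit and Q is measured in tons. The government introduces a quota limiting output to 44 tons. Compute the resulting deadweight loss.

$977.41

Competitive equilibrium: 155.64 − 0.8Q = 38.6 + 0.65Q → Q* = 80.7172, P* = 91.0662.
At Q = 44: demand price = 155.64 − 0.8·44 = 120.44; supply price = 38.6 + 0.65·44 = 67.2.
ΔQ = 80.7172 − 44 = 36.7172; wedge = 120.44 − 67.2 = 53.24.
Deadweight loss = ½ × 36.7172 × 53.24 = $977.41.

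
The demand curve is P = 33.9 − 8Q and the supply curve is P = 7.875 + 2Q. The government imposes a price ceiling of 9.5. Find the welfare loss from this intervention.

Competitive equilibrium: 33.9 − 8Q = 7.875 + 2Q → Q* = 2.6025, P* = 13.08.
At the ceiling P = 9.5, quantity supplied = (9.5 − 7.875)/2 = 0.8125.
Willingness to pay at Q' = 0.8125: 33.9 − 8·0.8125 = 27.4.
ΔQ = 2.6025 − 0.8125 = 1.79; wedge = 27.4 − 9.5 = 17.9.
Deadweight loss = ½ × 1.79 × 17.9 = 16.02.

16.02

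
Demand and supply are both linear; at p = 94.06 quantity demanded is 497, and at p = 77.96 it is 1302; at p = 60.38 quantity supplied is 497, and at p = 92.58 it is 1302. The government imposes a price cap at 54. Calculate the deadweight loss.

15588.02

Demand slope = (77.96 − 94.06)/(1302 − 497) = −0.02, so p = 104 − 0.02q.
Supply slope = (92.58 − 60.38)/(1302 − 497) = 0.04, so p = 40.5 + 0.04q.
Competitive equilibrium: 104 − 0.02q = 40.5 + 0.04q → q* = 1058.3333, p* = 82.8333.
At the ceiling p = 54, quantity supplied = (54 − 40.5)/0.04 = 337.5.
Willingness to pay at q' = 337.5: 104 − 0.02·337.5 = 97.25.
Δq = 1058.3333 − 337.5 = 720.8333; wedge = 97.25 − 54 = 43.25.
The triangle = ½ × 720.8333 × 43.25 = 15588.02.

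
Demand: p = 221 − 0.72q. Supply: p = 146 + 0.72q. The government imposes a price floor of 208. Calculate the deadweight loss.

833.68

Competitive equilibrium: 221 − 0.72q = 146 + 0.72q → q* = 52.0833, p* = 183.5.
At the floor p = 208, quantity demanded = (221 − 208)/0.72 = 18.0556.
Sellers' marginal cost at q' = 18.0556: 146 + 0.72·18.0556 = 159.
Δq = 52.0833 − 18.0556 = 34.0277; wedge = 208 − 159 = 49.
Deadweight loss = ½ × 34.0277 × 49 = 833.68.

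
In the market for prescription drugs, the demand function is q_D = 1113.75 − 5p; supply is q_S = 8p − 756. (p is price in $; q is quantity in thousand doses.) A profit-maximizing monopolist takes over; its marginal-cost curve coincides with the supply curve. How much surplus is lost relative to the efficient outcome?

In inverse form: demand p = 222.75 − 0.2q, supply p = 94.5 + 0.125q.
Competitive equilibrium: 222.75 − 0.2q = 94.5 + 0.125q → q* = 394.6154, p* = 143.8269.
Marginal revenue: MR = 222.75 − 0.4q. Set MR = MC: 222.75 − 0.4q = 94.5 + 0.125q → q_m = 244.2857.
Price p_m = 222.75 − 0.2·244.2857 = 173.8929; MC(q_m) = 94.5 + 0.125·244.2857 = 125.0357.
Competitive q* = 394.6154, so Δq = 150.3297; wedge = 173.8929 − 125.0357 = 48.8572.
DWL = ½ × 150.3297 × 48.8572 = $3672.34 thousand.

$3672.34 thousand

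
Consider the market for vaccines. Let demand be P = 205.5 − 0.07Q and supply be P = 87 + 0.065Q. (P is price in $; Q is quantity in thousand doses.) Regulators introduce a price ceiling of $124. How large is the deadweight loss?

Competitive equilibrium: 205.5 − 0.07Q = 87 + 0.065Q → Q* = 877.7778, P* = 144.0556.
At the ceiling P = 124, quantity supplied = (124 − 87)/0.065 = 569.2308.
Willingness to pay at Q' = 569.2308: 205.5 − 0.07·569.2308 = 165.6538.
ΔQ = 877.7778 − 569.2308 = 308.547; wedge = 165.6538 − 124 = 41.6538.
The triangle = ½ × 308.547 × 41.6538 = $6426.08 thousand.

$6426.08 thousand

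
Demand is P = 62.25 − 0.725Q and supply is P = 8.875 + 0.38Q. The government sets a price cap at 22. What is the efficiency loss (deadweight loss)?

104.67

Competitive equilibrium: 62.25 − 0.725Q = 8.875 + 0.38Q → Q* = 48.3032, P* = 27.2302.
At the ceiling P = 22, quantity supplied = (22 − 8.875)/0.38 = 34.5395.
Willingness to pay at Q' = 34.5395: 62.25 − 0.725·34.5395 = 37.2089.
ΔQ = 48.3032 − 34.5395 = 13.7637; wedge = 37.2089 − 22 = 15.2089.
Welfare loss = ½ × 13.7637 × 15.2089 = 104.67.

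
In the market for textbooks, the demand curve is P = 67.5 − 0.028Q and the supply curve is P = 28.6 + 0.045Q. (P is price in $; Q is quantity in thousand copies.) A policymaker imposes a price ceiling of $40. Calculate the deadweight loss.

$2852.27 thousand

Competitive equilibrium: 67.5 − 0.028Q = 28.6 + 0.045Q → Q* = 532.87671, P* = 52.57945.
At the ceiling P = 40, quantity supplied = (40 − 28.6)/0.045 = 253.33333.
Willingness to pay at Q' = 253.33333: 67.5 − 0.028·253.33333 = 60.40667.
ΔQ = 532.87671 − 253.33333 = 279.54338; wedge = 60.40667 − 40 = 20.40667.
Welfare loss = ½ × 279.54338 × 20.40667 = $2852.27 thousand.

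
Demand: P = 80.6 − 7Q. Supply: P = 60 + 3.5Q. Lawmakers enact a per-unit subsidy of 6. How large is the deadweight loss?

Competitive equilibrium: 80.6 − 7Q = 60 + 3.5Q → Q* = 1.9619, P* = 66.8667.
The subsidy lowers effective supply by 6: P = 54 + 3.5Q.
New quantity: 80.6 − 7Q = 54 + 3.5Q → Q' = 2.5333.
Overproduction ΔQ = 2.5333 − 1.9619 = 0.5714; wedge = subsidy = 6.
Deadweight loss = ½ × 0.5714 × 6 = 1.71.

1.71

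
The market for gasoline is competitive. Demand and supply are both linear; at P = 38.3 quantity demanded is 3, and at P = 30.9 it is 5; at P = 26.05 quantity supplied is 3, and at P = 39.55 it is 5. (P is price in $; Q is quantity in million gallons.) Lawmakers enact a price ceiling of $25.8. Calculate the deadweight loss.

Demand slope = (30.9 − 38.3)/(5 − 3) = −3.7, so P = 49.4 − 3.7Q.
Supply slope = (39.55 − 26.05)/(5 − 3) = 6.75, so P = 5.8 + 6.75Q.
Competitive equilibrium: 49.4 − 3.7Q = 5.8 + 6.75Q → Q* = 4.1722, P* = 33.9627.
At the ceiling P = 25.8, quantity supplied = (25.8 − 5.8)/6.75 = 2.963.
Willingness to pay at Q' = 2.963: 49.4 − 3.7·2.963 = 38.4369.
ΔQ = 4.1722 − 2.963 = 1.2092; wedge = 38.4369 − 25.8 = 12.6369.
Welfare loss = ½ × 1.2092 × 12.6369 = $7.64 million.

$7.64 million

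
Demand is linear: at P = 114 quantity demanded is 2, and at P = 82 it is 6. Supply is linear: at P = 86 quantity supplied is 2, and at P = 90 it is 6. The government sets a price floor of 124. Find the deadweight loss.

Demand slope = (82 − 114)/(6 − 2) = −8, so P = 130 − 8Q.
Supply slope = (90 − 86)/(6 − 2) = 1, so P = 84 + Q.
Competitive equilibrium: 130 − 8Q = 84 + Q → Q* = 5.1111, P* = 89.1111.
At the floor P = 124, quantity demanded = (130 − 124)/8 = 0.75.
Sellers' marginal cost at Q' = 0.75: 84 + 1·0.75 = 84.75.
ΔQ = 5.1111 − 0.75 = 4.3611; wedge = 124 − 84.75 = 39.25.
The triangle = ½ × 4.3611 × 39.25 = 85.59.

85.59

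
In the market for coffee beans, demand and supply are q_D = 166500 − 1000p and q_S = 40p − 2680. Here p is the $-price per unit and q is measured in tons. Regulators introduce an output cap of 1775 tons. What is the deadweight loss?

$54735.05

In inverse form: demand p = 166.5 − 0.001q, supply p = 67 + 0.025q.
Competitive equilibrium: 166.5 − 0.001q = 67 + 0.025q → q* = 3826.9231, p* = 162.6731.
At q = 1775: demand price = 166.5 − 0.001·1775 = 164.725; supply price = 67 + 0.025·1775 = 111.375.
Δq = 3826.9231 − 1775 = 2051.9231; wedge = 164.725 − 111.375 = 53.35.
The triangle = ½ × 2051.9231 × 53.35 = $54735.05.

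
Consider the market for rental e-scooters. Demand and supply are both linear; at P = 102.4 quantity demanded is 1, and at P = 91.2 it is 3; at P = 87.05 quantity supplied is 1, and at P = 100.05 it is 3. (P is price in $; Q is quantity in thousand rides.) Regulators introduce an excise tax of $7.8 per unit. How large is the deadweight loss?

$2.51 thousand

Demand slope = (91.2 − 102.4)/(3 − 1) = −5.6, so P = 108 − 5.6Q.
Supply slope = (100.05 − 87.05)/(3 − 1) = 6.5, so P = 80.55 + 6.5Q.
Competitive equilibrium: 108 − 5.6Q = 80.55 + 6.5Q → Q* = 2.2686, P* = 95.2959.
With the tax, the buyer price exceeds the seller price by 7.8: (108 − 5.6Q) − (80.55 + 6.5Q) = 7.8 → Q' = 1.624.
ΔQ = 2.2686 − 1.624 = 0.6446; the wedge equals the tax, 7.8.
Welfare loss = ½ × 0.6446 × 7.8 = $2.51 thousand.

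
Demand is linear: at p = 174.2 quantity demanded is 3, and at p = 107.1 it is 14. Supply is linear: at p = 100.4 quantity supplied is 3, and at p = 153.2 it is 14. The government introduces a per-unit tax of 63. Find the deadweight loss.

182.06

Demand slope = (107.1 − 174.2)/(14 − 3) = −6.1, so p = 192.5 − 6.1q.
Supply slope = (153.2 − 100.4)/(14 − 3) = 4.8, so p = 86 + 4.8q.
Competitive equilibrium: 192.5 − 6.1q = 86 + 4.8q → q* = 9.7706, p* = 132.8991.
With the tax, the buyer price exceeds the seller price by 63: (192.5 − 6.1q) − (86 + 4.8q) = 63 → q' = 3.9908.
Δq = 9.7706 − 3.9908 = 5.7798; the wedge equals the tax, 63.
Welfare loss = ½ × 5.7798 × 63 = 182.06.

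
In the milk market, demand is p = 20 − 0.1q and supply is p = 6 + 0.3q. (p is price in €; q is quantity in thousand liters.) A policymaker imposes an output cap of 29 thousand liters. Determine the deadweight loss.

Competitive equilibrium: 20 − 0.1q = 6 + 0.3q → q* = 35, p* = 16.5.
At q = 29: demand price = 20 − 0.1·29 = 17.1; supply price = 6 + 0.3·29 = 14.7.
Δq = 35 − 29 = 6; wedge = 17.1 − 14.7 = 2.4.
DWL = ½ × 6 × 2.4 = €7.20 thousand.

€7.20 thousand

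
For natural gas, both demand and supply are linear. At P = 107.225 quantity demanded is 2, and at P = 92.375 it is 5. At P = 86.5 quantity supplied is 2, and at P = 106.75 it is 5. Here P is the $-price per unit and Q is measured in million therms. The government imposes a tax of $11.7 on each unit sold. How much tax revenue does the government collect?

$32.425 million

Demand slope = (92.375 − 107.225)/(5 − 2) = −4.95, so P = 117.125 − 4.95Q.
Supply slope = (106.75 − 86.5)/(5 − 2) = 6.75, so P = 73 + 6.75Q.
Competitive equilibrium: 117.125 − 4.95Q = 73 + 6.75Q → Q* = 3.7714, P* = 98.4567.
With the tax, the buyer price exceeds the seller price by 11.7: (117.125 − 4.95Q) − (73 + 6.75Q) = 11.7 → Q' = 2.7714.
Tax revenue = 11.7 × 2.7714 = $32.425 million.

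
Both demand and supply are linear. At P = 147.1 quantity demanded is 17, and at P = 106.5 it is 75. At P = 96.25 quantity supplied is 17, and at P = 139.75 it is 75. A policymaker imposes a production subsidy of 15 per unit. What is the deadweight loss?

77.59

Demand slope = (106.5 − 147.1)/(75 − 17) = −0.7, so P = 159 − 0.7Q.
Supply slope = (139.75 − 96.25)/(75 − 17) = 0.75, so P = 83.5 + 0.75Q.
Competitive equilibrium: 159 − 0.7Q = 83.5 + 0.75Q → Q* = 52.069, P* = 122.5517.
The subsidy lowers effective supply by 15: P = 68.5 + 0.75Q.
New quantity: 159 − 0.7Q = 68.5 + 0.75Q → Q' = 62.4138.
Overproduction ΔQ = 62.4138 − 52.069 = 10.3448; wedge = subsidy = 15.
DWL = ½ × 10.3448 × 15 = 77.59.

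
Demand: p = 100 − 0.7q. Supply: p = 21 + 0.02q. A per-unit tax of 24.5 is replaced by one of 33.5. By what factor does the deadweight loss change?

Competitive equilibrium: 100 − 0.7q = 21 + 0.02q → q* = 109.7222, p* = 23.1944.
For a per-unit tax t: Δq = t/0.72, so DWL = ½·t·(t/0.72) = t²/1.44.
At t = 24.5: DWL = 416.840. At t = 33.5: DWL = 779.340.
Ratio = (33.5/24.5)² = 1.870.

1.870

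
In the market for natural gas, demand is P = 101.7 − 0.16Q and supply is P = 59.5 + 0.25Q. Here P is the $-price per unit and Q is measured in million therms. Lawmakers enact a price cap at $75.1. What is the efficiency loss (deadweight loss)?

$336.70 million

Competitive equilibrium: 101.7 − 0.16Q = 59.5 + 0.25Q → Q* = 102.9268, P* = 85.2317.
At the ceiling P = 75.1, quantity supplied = (75.1 − 59.5)/0.25 = 62.4.
Willingness to pay at Q' = 62.4: 101.7 − 0.16·62.4 = 91.716.
ΔQ = 102.9268 − 62.4 = 40.5268; wedge = 91.716 − 75.1 = 16.616.
DWL = ½ × 40.5268 × 16.616 = $336.70 million.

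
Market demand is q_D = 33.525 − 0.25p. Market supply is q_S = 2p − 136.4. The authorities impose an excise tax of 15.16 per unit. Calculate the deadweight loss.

In inverse form: demand p = 134.1 − 4q, supply p = 68.2 + 0.5q.
Competitive equilibrium: 134.1 − 4q = 68.2 + 0.5q → q* = 14.6444, p* = 75.5222.
With the tax, the buyer price exceeds the seller price by 15.16: (134.1 − 4q) − (68.2 + 0.5q) = 15.16 → q' = 11.2756.
Δq = 14.6444 − 11.2756 = 3.3688; the wedge equals the tax, 15.16.
The triangle = ½ × 3.3688 × 15.16 = 25.54.

25.54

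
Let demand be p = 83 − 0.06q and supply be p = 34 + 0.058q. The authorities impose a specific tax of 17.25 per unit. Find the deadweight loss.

Competitive equilibrium: 83 − 0.06q = 34 + 0.058q → q* = 415.2542, p* = 58.0847.
With the tax, the buyer price exceeds the seller price by 17.25: (83 − 0.06q) − (34 + 0.058q) = 17.25 → q' = 269.0678.
Δq = 415.2542 − 269.0678 = 146.1864; the wedge equals the tax, 17.25.
Welfare loss = ½ × 146.1864 × 17.25 = 1260.86.

1260.86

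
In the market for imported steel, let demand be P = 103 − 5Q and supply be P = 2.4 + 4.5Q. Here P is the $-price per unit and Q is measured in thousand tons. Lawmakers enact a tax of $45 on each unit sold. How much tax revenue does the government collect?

$263.37 thousand

Competitive equilibrium: 103 − 5Q = 2.4 + 4.5Q → Q* = 10.5895, P* = 50.0526.
With the tax, the buyer price exceeds the seller price by 45: (103 − 5Q) − (2.4 + 4.5Q) = 45 → Q' = 5.8526.
Tax revenue = 45 × 5.8526 = $263.37 thousand.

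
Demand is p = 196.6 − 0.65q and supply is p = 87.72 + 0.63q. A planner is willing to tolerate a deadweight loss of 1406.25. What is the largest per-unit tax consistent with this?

60

Competitive equilibrium: 196.6 − 0.65q = 87.72 + 0.63q → q* = 85.0625, p* = 141.3094.
A tax t gives Δq = t/1.28 and wedge t, so DWL = t²/2.56.
t²/2.56 = 1406.25 → t² = 3600 → t = 60.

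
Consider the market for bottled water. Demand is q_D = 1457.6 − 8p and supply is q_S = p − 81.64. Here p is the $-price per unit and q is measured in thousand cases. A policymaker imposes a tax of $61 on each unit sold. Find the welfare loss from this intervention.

$1653.78 thousand

In inverse form: demand p = 182.2 − 0.125q, supply p = 81.64 + q.
Competitive equilibrium: 182.2 − 0.125q = 81.64 + q → q* = 89.3867, p* = 171.0267.
With the tax, the buyer price exceeds the seller price by 61: (182.2 − 0.125q) − (81.64 + q) = 61 → q' = 35.1644.
Δq = 89.3867 − 35.1644 = 54.2223; the wedge equals the tax, 61.
Deadweight loss = ½ × 54.2223 × 61 = $1653.78 thousand.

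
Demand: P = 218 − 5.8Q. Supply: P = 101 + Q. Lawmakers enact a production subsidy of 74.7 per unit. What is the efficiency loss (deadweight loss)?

Competitive equilibrium: 218 − 5.8Q = 101 + Q → Q* = 17.2059, P* = 118.2059.
The subsidy lowers effective supply by 74.7: P = 26.3 + Q.
New quantity: 218 − 5.8Q = 26.3 + Q → Q' = 28.1912.
Overproduction ΔQ = 28.1912 − 17.2059 = 10.9853; wedge = subsidy = 74.7.
DWL = ½ × 10.9853 × 74.7 = 410.30.

410.30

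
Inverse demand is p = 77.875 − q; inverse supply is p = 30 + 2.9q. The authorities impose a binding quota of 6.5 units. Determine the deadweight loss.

65.05

Competitive equilibrium: 77.875 − q = 30 + 2.9q → q* = 12.2756, p* = 65.5994.
At q = 6.5: demand price = 77.875 − 1·6.5 = 71.375; supply price = 30 + 2.9·6.5 = 48.85.
Δq = 12.2756 − 6.5 = 5.7756; wedge = 71.375 − 48.85 = 22.525.
Welfare loss = ½ × 5.7756 × 22.525 = 65.05.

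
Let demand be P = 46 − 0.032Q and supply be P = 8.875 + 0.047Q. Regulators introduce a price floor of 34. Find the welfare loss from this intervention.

356.01

Competitive equilibrium: 46 − 0.032Q = 8.875 + 0.047Q → Q* = 469.9367, P* = 30.962.
At the floor P = 34, quantity demanded = (46 − 34)/0.032 = 375.
Sellers' marginal cost at Q' = 375: 8.875 + 0.047·375 = 26.5.
ΔQ = 469.9367 − 375 = 94.9367; wedge = 34 − 26.5 = 7.5.
DWL = ½ × 94.9367 × 7.5 = 356.01.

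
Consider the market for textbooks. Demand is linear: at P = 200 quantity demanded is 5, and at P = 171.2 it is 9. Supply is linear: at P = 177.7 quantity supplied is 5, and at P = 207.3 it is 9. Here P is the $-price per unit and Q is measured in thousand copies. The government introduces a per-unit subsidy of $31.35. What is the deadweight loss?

$33.66 thousand

Demand slope = (171.2 − 200)/(9 − 5) = −7.2, so P = 236 − 7.2Q.
Supply slope = (207.3 − 177.7)/(9 − 5) = 7.4, so P = 140.7 + 7.4Q.
Competitive equilibrium: 236 − 7.2Q = 140.7 + 7.4Q → Q* = 6.5274, P* = 189.0027.
The subsidy lowers effective supply by 31.35: P = 109.35 + 7.4Q.
New quantity: 236 − 7.2Q = 109.35 + 7.4Q → Q' = 8.6747.
Overproduction ΔQ = 8.6747 − 6.5274 = 2.1473; wedge = subsidy = 31.35.
DWL = ½ × 2.1473 × 31.35 = $33.66 thousand.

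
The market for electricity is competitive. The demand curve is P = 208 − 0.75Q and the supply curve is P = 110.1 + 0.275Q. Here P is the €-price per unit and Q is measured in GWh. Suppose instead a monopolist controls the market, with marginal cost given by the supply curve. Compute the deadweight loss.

€834.71

Competitive equilibrium: 208 − 0.75Q = 110.1 + 0.275Q → Q* = 95.5122, P* = 136.3659.
Marginal revenue: MR = 208 − 1.5Q. Set MR = MC: 208 − 1.5Q = 110.1 + 0.275Q → Q_m = 55.1549.
Price P_m = 208 − 0.75·55.1549 = 166.6338; MC(Q_m) = 110.1 + 0.275·55.1549 = 125.2676.
Competitive Q* = 95.5122, so ΔQ = 40.3573; wedge = 166.6338 − 125.2676 = 41.3662.
Deadweight loss = ½ × 40.3573 × 41.3662 = €834.71.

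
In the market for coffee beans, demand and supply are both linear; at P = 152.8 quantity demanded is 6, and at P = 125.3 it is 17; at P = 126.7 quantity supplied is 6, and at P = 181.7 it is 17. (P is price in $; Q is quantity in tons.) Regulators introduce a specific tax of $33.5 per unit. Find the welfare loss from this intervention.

$74.82

Demand slope = (125.3 − 152.8)/(17 − 6) = −2.5, so P = 167.8 − 2.5Q.
Supply slope = (181.7 − 126.7)/(17 − 6) = 5, so P = 96.7 + 5Q.
Competitive equilibrium: 167.8 − 2.5Q = 96.7 + 5Q → Q* = 9.48, P* = 144.1.
With the tax, the buyer price exceeds the seller price by 33.5: (167.8 − 2.5Q) − (96.7 + 5Q) = 33.5 → Q' = 5.0133.
ΔQ = 9.48 − 5.0133 = 4.4667; the wedge equals the tax, 33.5.
Welfare loss = ½ × 4.4667 × 33.5 = $74.82.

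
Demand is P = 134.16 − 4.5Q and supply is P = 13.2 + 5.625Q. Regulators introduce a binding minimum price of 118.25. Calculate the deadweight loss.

358.16

Competitive equilibrium: 134.16 − 4.5Q = 13.2 + 5.625Q → Q* = 11.94667, P* = 80.4.
At the floor P = 118.25, quantity demanded = (134.16 − 118.25)/4.5 = 3.53556.
Sellers' marginal cost at Q' = 3.53556: 13.2 + 5.625·3.53556 = 33.08753.
ΔQ = 11.94667 − 3.53556 = 8.41111; wedge = 118.25 − 33.08753 = 85.16247.
DWL = ½ × 8.41111 × 85.16247 = 358.16.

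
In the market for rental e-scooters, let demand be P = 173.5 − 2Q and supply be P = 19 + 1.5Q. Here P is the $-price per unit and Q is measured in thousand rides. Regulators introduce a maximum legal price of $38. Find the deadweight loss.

Competitive equilibrium: 173.5 − 2Q = 19 + 1.5Q → Q* = 44.1429, P* = 85.2143.
At the ceiling P = 38, quantity supplied = (38 − 19)/1.5 = 12.6667.
Willingness to pay at Q' = 12.6667: 173.5 − 2·12.6667 = 148.1666.
ΔQ = 44.1429 − 12.6667 = 31.4762; wedge = 148.1666 − 38 = 110.1666.
Welfare loss = ½ × 31.4762 × 110.1666 = $1733.81 thousand.

$1733.81 thousand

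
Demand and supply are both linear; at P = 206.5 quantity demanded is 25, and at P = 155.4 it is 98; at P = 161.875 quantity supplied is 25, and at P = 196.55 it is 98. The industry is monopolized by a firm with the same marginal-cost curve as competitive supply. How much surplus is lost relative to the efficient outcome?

Demand slope = (155.4 − 206.5)/(98 − 25) = −0.7, so P = 224 − 0.7Q.
Supply slope = (196.55 − 161.875)/(98 − 25) = 0.475, so P = 150 + 0.475Q.
Competitive equilibrium: 224 − 0.7Q = 150 + 0.475Q → Q* = 62.9787, P* = 179.9149.
Marginal revenue: MR = 224 − 1.4Q. Set MR = MC: 224 − 1.4Q = 150 + 0.475Q → Q_m = 39.4667.
Price P_m = 224 − 0.7·39.4667 = 196.3733; MC(Q_m) = 150 + 0.475·39.4667 = 168.7467.
Competitive Q* = 62.9787, so ΔQ = 23.512; wedge = 196.3733 − 168.7467 = 27.6266.
Deadweight loss = ½ × 23.512 × 27.6266 = 324.78.

324.78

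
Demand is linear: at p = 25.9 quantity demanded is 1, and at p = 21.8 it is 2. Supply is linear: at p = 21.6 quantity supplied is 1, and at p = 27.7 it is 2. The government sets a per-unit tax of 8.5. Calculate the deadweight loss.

Demand slope = (21.8 − 25.9)/(2 − 1) = −4.1, so p = 30 − 4.1q.
Supply slope = (27.7 − 21.6)/(2 − 1) = 6.1, so p = 15.5 + 6.1q.
Competitive equilibrium: 30 − 4.1q = 15.5 + 6.1q → q* = 1.4216, p* = 24.1716.
With the tax, the buyer price exceeds the seller price by 8.5: (30 − 4.1q) − (15.5 + 6.1q) = 8.5 → q' = 0.5882.
Δq = 1.4216 − 0.5882 = 0.8334; the wedge equals the tax, 8.5.
The triangle = ½ × 0.8334 × 8.5 = 3.54.

3.54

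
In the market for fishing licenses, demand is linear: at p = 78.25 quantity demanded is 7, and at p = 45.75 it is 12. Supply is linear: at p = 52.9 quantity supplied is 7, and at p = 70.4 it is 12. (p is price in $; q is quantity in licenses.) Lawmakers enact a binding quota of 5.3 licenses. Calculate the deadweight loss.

$89.68

Demand slope = (45.75 − 78.25)/(12 − 7) = −6.5, so p = 123.75 − 6.5q.
Supply slope = (70.4 − 52.9)/(12 − 7) = 3.5, so p = 28.4 + 3.5q.
Competitive equilibrium: 123.75 − 6.5q = 28.4 + 3.5q → q* = 9.535, p* = 61.7725.
At q = 5.3: demand price = 123.75 − 6.5·5.3 = 89.3; supply price = 28.4 + 3.5·5.3 = 46.95.
Δq = 9.535 − 5.3 = 4.235; wedge = 89.3 − 46.95 = 42.35.
Deadweight loss = ½ × 4.235 × 42.35 = $89.68.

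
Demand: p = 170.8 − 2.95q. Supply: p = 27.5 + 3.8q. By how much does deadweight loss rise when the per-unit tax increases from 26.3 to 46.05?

105.85

Competitive equilibrium: 170.8 − 2.95q = 27.5 + 3.8q → q* = 21.2296, p* = 108.1726.
For a per-unit tax t: Δq = t/6.75, so DWL = ½·t·(t/6.75) = t²/13.5.
At t = 26.3: DWL = 51.236. At t = 46.05: DWL = 157.082.
Increase = 157.082 − 51.236 = 105.85.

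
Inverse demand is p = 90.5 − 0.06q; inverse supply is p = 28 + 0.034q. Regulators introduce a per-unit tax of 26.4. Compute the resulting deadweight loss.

Competitive equilibrium: 90.5 − 0.06q = 28 + 0.034q → q* = 664.8936, p* = 50.6064.
With the tax, the buyer price exceeds the seller price by 26.4: (90.5 − 0.06q) − (28 + 0.034q) = 26.4 → q' = 384.0426.
Δq = 664.8936 − 384.0426 = 280.851; the wedge equals the tax, 26.4.
The triangle = ½ × 280.851 × 26.4 = 3707.23.

3707.23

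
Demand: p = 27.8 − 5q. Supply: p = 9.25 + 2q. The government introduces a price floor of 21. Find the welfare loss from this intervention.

Competitive equilibrium: 27.8 − 5q = 9.25 + 2q → q* = 2.65, p* = 14.55.
At the floor p = 21, quantity demanded = (27.8 − 21)/5 = 1.36.
Sellers' marginal cost at q' = 1.36: 9.25 + 2·1.36 = 11.97.
Δq = 2.65 − 1.36 = 1.29; wedge = 21 − 11.97 = 9.03.
The triangle = ½ × 1.29 × 9.03 = 5.82.

5.82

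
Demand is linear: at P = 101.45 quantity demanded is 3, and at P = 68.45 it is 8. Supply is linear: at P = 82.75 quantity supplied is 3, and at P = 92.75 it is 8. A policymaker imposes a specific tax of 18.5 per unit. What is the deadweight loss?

Demand slope = (68.45 − 101.45)/(8 − 3) = −6.6, so P = 121.25 − 6.6Q.
Supply slope = (92.75 − 82.75)/(8 − 3) = 2, so P = 76.75 + 2Q.
Competitive equilibrium: 121.25 − 6.6Q = 76.75 + 2Q → Q* = 5.1744, P* = 87.0988.
With the tax, the buyer price exceeds the seller price by 18.5: (121.25 − 6.6Q) − (76.75 + 2Q) = 18.5 → Q' = 3.0233.
ΔQ = 5.1744 − 3.0233 = 2.1511; the wedge equals the tax, 18.5.
Welfare loss = ½ × 2.1511 × 18.5 = 19.90.

19.90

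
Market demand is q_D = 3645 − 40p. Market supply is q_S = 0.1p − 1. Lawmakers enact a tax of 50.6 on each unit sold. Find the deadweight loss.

127.70

In inverse form: demand p = 91.125 − 0.025q, supply p = 10 + 10q.
Competitive equilibrium: 91.125 − 0.025q = 10 + 10q → q* = 8.0923, p* = 90.9227.
With the tax, the buyer price exceeds the seller price by 50.6: (91.125 − 0.025q) − (10 + 10q) = 50.6 → q' = 3.0449.
Δq = 8.0923 − 3.0449 = 5.0474; the wedge equals the tax, 50.6.
Deadweight loss = ½ × 5.0474 × 50.6 = 127.70.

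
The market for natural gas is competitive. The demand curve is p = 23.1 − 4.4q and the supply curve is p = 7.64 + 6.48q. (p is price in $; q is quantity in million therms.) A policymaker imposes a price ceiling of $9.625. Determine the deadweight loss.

$6.76 million

Competitive equilibrium: 23.1 − 4.4q = 7.64 + 6.48q → q* = 1.421, p* = 16.8478.
At the ceiling p = 9.625, quantity supplied = (9.625 − 7.64)/6.48 = 0.3063.
Willingness to pay at q' = 0.3063: 23.1 − 4.4·0.3063 = 21.7523.
Δq = 1.421 − 0.3063 = 1.1147; wedge = 21.7523 − 9.625 = 12.1273.
The triangle = ½ × 1.1147 × 12.1273 = $6.76 million.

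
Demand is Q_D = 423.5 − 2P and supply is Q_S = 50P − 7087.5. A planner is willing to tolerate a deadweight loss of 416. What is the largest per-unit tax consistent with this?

In inverse form: demand P = 211.75 − 0.5Q, supply P = 141.75 + 0.02Q.
Competitive equilibrium: 211.75 − 0.5Q = 141.75 + 0.02Q → Q* = 134.6154, P* = 144.4423.
A tax t gives ΔQ = t/0.52 and wedge t, so DWL = t²/1.04.
t²/1.04 = 416 → t² = 432.64 → t = 20.8.

20.8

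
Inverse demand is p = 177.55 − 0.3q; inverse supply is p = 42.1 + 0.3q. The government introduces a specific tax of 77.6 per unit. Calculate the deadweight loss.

5018.13

Competitive equilibrium: 177.55 − 0.3q = 42.1 + 0.3q → q* = 225.75, p* = 109.825.
With the tax, the buyer price exceeds the seller price by 77.6: (177.55 − 0.3q) − (42.1 + 0.3q) = 77.6 → q' = 96.4167.
Δq = 225.75 − 96.4167 = 129.3333; the wedge equals the tax, 77.6.
Deadweight loss = ½ × 129.3333 × 77.6 = 5018.13.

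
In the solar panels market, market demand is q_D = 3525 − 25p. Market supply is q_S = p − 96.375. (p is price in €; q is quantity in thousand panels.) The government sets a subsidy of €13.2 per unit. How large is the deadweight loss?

€83.77 thousand

In inverse form: demand p = 141 − 0.04q, supply p = 96.375 + q.
Competitive equilibrium: 141 − 0.04q = 96.375 + q → q* = 42.9087, p* = 139.2837.
The subsidy lowers effective supply by 13.2: p = 83.175 + q.
New quantity: 141 − 0.04q = 83.175 + q → q' = 55.601.
Overproduction Δq = 55.601 − 42.9087 = 12.6923; wedge = subsidy = 13.2.
The triangle = ½ × 12.6923 × 13.2 = €83.77 thousand.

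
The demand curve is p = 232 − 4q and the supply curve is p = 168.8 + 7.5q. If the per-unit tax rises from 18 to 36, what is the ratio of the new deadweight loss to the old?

Competitive equilibrium: 232 − 4q = 168.8 + 7.5q → q* = 5.4957, p* = 210.0174.
For a per-unit tax t: Δq = t/11.5, so DWL = ½·t·(t/11.5) = t²/23.
At t = 18: DWL = 14.087. At t = 36: DWL = 56.348.
Ratio = (36/18)² = 4.

4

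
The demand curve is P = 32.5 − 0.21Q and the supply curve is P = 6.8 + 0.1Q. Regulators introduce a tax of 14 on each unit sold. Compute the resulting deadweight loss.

Competitive equilibrium: 32.5 − 0.21Q = 6.8 + 0.1Q → Q* = 82.9032, P* = 15.0903.
With the tax, the buyer price exceeds the seller price by 14: (32.5 − 0.21Q) − (6.8 + 0.1Q) = 14 → Q' = 37.7419.
ΔQ = 82.9032 − 37.7419 = 45.1613; the wedge equals the tax, 14.
Deadweight loss = ½ × 45.1613 × 14 = 316.13.

316.13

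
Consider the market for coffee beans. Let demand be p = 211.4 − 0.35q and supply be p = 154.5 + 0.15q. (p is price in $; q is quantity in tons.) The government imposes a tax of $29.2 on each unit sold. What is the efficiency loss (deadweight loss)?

Competitive equilibrium: 211.4 − 0.35q = 154.5 + 0.15q → q* = 113.8, p* = 171.57.
With the tax, the buyer price exceeds the seller price by 29.2: (211.4 − 0.35q) − (154.5 + 0.15q) = 29.2 → q' = 55.4.
Δq = 113.8 − 55.4 = 58.4; the wedge equals the tax, 29.2.
The triangle = ½ × 58.4 × 29.2 = $852.64.

$852.64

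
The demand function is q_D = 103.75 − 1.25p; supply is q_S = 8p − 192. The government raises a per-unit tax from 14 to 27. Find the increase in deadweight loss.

288.11

In inverse form: demand p = 83 − 0.8q, supply p = 24 + 0.125q.
Competitive equilibrium: 83 − 0.8q = 24 + 0.125q → q* = 63.7838, p* = 31.973.
For a per-unit tax t: Δq = t/0.925, so DWL = ½·t·(t/0.925) = t²/1.85.
At t = 14: DWL = 105.946. At t = 27: DWL = 394.054.
Increase = 394.054 − 105.946 = 288.11.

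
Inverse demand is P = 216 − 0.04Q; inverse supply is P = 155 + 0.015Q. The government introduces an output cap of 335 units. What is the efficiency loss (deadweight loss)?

16478.46

Competitive equilibrium: 216 − 0.04Q = 155 + 0.015Q → Q* = 1109.0909, P* = 171.6364.
At Q = 335: demand price = 216 − 0.04·335 = 202.6; supply price = 155 + 0.015·335 = 160.025.
ΔQ = 1109.0909 − 335 = 774.0909; wedge = 202.6 − 160.025 = 42.575.
The triangle = ½ × 774.0909 × 42.575 = 16478.46.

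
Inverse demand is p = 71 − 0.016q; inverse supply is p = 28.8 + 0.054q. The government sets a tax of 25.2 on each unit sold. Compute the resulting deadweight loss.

Competitive equilibrium: 71 − 0.016q = 28.8 + 0.054q → q* = 602.8571, p* = 61.3543.
With the tax, the buyer price exceeds the seller price by 25.2: (71 − 0.016q) − (28.8 + 0.054q) = 25.2 → q' = 242.8571.
Δq = 602.8571 − 242.8571 = 360; the wedge equals the tax, 25.2.
DWL = ½ × 360 × 25.2 = 4536.

4536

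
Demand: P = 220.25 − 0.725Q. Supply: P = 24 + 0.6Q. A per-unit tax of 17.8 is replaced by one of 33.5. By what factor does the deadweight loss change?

Competitive equilibrium: 220.25 − 0.725Q = 24 + 0.6Q → Q* = 148.1132, P* = 112.8679.
For a per-unit tax t: ΔQ = t/1.325, so DWL = ½·t·(t/1.325) = t²/2.65.
At t = 17.8: DWL = 119.562. At t = 33.5: DWL = 423.491.
Ratio = (33.5/17.8)² = 3.542.

3.542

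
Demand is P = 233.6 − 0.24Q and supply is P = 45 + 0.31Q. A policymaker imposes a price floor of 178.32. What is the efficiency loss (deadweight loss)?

3485.16

Competitive equilibrium: 233.6 − 0.24Q = 45 + 0.31Q → Q* = 342.9091, P* = 151.3018.
At the floor P = 178.32, quantity demanded = (233.6 − 178.32)/0.24 = 230.3333.
Sellers' marginal cost at Q' = 230.3333: 45 + 0.31·230.3333 = 116.4033.
ΔQ = 342.9091 − 230.3333 = 112.5758; wedge = 178.32 − 116.4033 = 61.9167.
The triangle = ½ × 112.5758 × 61.9167 = 3485.16.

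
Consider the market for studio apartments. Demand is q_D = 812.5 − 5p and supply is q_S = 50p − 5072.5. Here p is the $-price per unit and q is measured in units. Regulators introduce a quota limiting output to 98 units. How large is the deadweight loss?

$3544.23

In inverse form: demand p = 162.5 − 0.2q, supply p = 101.45 + 0.02q.
Competitive equilibrium: 162.5 − 0.2q = 101.45 + 0.02q → q* = 277.5, p* = 107.
At q = 98: demand price = 162.5 − 0.2·98 = 142.9; supply price = 101.45 + 0.02·98 = 103.41.
Δq = 277.5 − 98 = 179.5; wedge = 142.9 − 103.41 = 39.49.
The triangle = ½ × 179.5 × 39.49 = $3544.23.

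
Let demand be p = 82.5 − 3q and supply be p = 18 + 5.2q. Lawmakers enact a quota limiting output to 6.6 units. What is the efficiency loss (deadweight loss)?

Competitive equilibrium: 82.5 − 3q = 18 + 5.2q → q* = 7.8659, p* = 58.9024.
At q = 6.6: demand price = 82.5 − 3·6.6 = 62.7; supply price = 18 + 5.2·6.6 = 52.32.
Δq = 7.8659 − 6.6 = 1.2659; wedge = 62.7 − 52.32 = 10.38.
The triangle = ½ × 1.2659 × 10.38 = 6.57.

6.57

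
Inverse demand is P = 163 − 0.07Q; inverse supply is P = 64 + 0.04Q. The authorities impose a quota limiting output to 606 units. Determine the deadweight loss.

4753.98

Competitive equilibrium: 163 − 0.07Q = 64 + 0.04Q → Q* = 900, P* = 100.
At Q = 606: demand price = 163 − 0.07·606 = 120.58; supply price = 64 + 0.04·606 = 88.24.
ΔQ = 900 − 606 = 294; wedge = 120.58 − 88.24 = 32.34.
The triangle = ½ × 294 × 32.34 = 4753.98.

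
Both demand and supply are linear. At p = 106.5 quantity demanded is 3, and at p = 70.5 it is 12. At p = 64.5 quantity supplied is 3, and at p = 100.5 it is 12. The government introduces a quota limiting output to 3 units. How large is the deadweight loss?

110.25

Demand slope = (70.5 − 106.5)/(12 − 3) = −4, so p = 118.5 − 4q.
Supply slope = (100.5 − 64.5)/(12 − 3) = 4, so p = 52.5 + 4q.
Competitive equilibrium: 118.5 − 4q = 52.5 + 4q → q* = 8.25, p* = 85.5.
At q = 3: demand price = 118.5 − 4·3 = 106.5; supply price = 52.5 + 4·3 = 64.5.
Δq = 8.25 − 3 = 5.25; wedge = 106.5 − 64.5 = 42.
Welfare loss = ½ × 5.25 × 42 = 110.25.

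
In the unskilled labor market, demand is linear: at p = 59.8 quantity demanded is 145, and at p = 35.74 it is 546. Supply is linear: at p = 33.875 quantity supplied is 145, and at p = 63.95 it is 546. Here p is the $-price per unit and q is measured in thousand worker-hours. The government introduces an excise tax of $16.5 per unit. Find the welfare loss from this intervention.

Demand slope = (35.74 − 59.8)/(546 − 145) = −0.06, so p = 68.5 − 0.06q.
Supply slope = (63.95 − 33.875)/(546 − 145) = 0.075, so p = 23 + 0.075q.
Competitive equilibrium: 68.5 − 0.06q = 23 + 0.075q → q* = 337.037, p* = 48.2778.
With the tax, the buyer price exceeds the seller price by 16.5: (68.5 − 0.06q) − (23 + 0.075q) = 16.5 → q' = 214.8148.
Δq = 337.037 − 214.8148 = 122.2222; the wedge equals the tax, 16.5.
Deadweight loss = ½ × 122.2222 × 16.5 = $1008.33 thousand.

$1008.33 thousand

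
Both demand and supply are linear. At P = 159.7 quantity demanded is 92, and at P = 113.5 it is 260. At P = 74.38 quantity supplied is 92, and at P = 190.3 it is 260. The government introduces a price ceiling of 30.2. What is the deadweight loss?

11212.83

Demand slope = (113.5 − 159.7)/(260 − 92) = −0.275, so P = 185 − 0.275Q.
Supply slope = (190.3 − 74.38)/(260 − 92) = 0.69, so P = 10.9 + 0.69Q.
Competitive equilibrium: 185 − 0.275Q = 10.9 + 0.69Q → Q* = 180.4145, P* = 135.386.
At the ceiling P = 30.2, quantity supplied = (30.2 − 10.9)/0.69 = 27.971.
Willingness to pay at Q' = 27.971: 185 − 0.275·27.971 = 177.308.
ΔQ = 180.4145 − 27.971 = 152.4435; wedge = 177.308 − 30.2 = 147.108.
DWL = ½ × 152.4435 × 147.108 = 11212.83.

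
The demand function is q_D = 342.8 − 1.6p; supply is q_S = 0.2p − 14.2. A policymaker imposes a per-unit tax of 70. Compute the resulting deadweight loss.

435.56

In inverse form: demand p = 214.25 − 0.625q, supply p = 71 + 5q.
Competitive equilibrium: 214.25 − 0.625q = 71 + 5q → q* = 25.4667, p* = 198.3333.
With the tax, the buyer price exceeds the seller price by 70: (214.25 − 0.625q) − (71 + 5q) = 70 → q' = 13.0222.
Δq = 25.4667 − 13.0222 = 12.4445; the wedge equals the tax, 70.
Welfare loss = ½ × 12.4445 × 70 = 435.56.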